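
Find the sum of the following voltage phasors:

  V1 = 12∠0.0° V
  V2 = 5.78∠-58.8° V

Step 1 — Convert each phasor to rectangular form:
  V1 = 12·(cos(0.0°) + j·sin(0.0°)) = 12 V
  V2 = 5.78·(cos(-58.8°) + j·sin(-58.8°)) = 2.994 - j4.944 V
Step 2 — Sum components: V_total = 14.99 - j4.944 V.
Step 3 — Convert to polar: |V_total| = 15.79 V, ∠V_total = -18.2°.

V_total = 15.79∠-18.2° V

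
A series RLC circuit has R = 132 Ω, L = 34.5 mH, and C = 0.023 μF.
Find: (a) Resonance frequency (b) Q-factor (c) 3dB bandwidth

Step 1 — Resonance: ω₀ = 1/√(LC) = 1/√(0.0345·2.3e-08) = 3.55e+04 rad/s.
Step 2 — f₀ = ω₀/(2π) = 5650 Hz.
Step 3 — Series Q: Q = ω₀L/R = 3.55e+04·0.0345/132 = 9.278.
Step 4 — Bandwidth: Δω = ω₀/Q = 3826 rad/s; BW = Δω/(2π) = 608.9 Hz.

(a) f₀ = 5650 Hz  (b) Q = 9.278  (c) BW = 608.9 Hz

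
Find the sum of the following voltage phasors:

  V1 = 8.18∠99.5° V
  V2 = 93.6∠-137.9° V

Step 1 — Convert each phasor to rectangular form:
  V1 = 8.18·(cos(99.5°) + j·sin(99.5°)) = -1.35 + j8.068 V
  V2 = 93.6·(cos(-137.9°) + j·sin(-137.9°)) = -69.45 - j62.75 V
Step 2 — Sum components: V_total = -70.8 - j54.68 V.
Step 3 — Convert to polar: |V_total| = 89.46 V, ∠V_total = -142.3°.

V_total = 89.46∠-142.3° V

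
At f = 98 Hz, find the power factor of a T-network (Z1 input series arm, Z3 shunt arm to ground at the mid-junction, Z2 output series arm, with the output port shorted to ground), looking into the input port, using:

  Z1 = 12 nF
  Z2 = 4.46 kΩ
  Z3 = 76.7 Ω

Step 1 — Angular frequency: ω = 2π·f = 2π·98 = 615.8 rad/s.
Step 2 — Component impedances:
  Z1: Z = 1/(jωC) = -j/(ω·C) = 0 - j1.353e+05 Ω
  Z2: Z = R = 4460 Ω
  Z3: Z = R = 76.7 Ω
Step 3 — With the output port shorted to ground, the output series arm Z2 runs from the junction to ground; the shunt arm Z3 also runs from the junction to ground. They appear in parallel: Z3 || Z2 = 75.4 Ω.
Step 4 — Series with input arm Z1: Z_in = Z1 + (Z3 || Z2) = 75.4 - j1.353e+05 Ω = 1.353e+05∠-90.0° Ω.
Step 5 — Power factor: PF = cos(φ) = Re(Z)/|Z| = 75.4033/135336 = 0.0005572.
Step 6 — Type: Im(Z) = -1.353e+05 ⇒ leading (phase φ = -90.0°).

PF = 0.0005572 (leading, φ = -90.0°)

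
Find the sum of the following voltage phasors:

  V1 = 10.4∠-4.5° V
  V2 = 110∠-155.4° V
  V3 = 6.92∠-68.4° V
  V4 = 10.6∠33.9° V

Step 1 — Convert each phasor to rectangular form:
  V1 = 10.4·(cos(-4.5°) + j·sin(-4.5°)) = 10.37 - j0.816 V
  V2 = 110·(cos(-155.4°) + j·sin(-155.4°)) = -100 - j45.79 V
  V3 = 6.92·(cos(-68.4°) + j·sin(-68.4°)) = 2.547 - j6.434 V
  V4 = 10.6·(cos(33.9°) + j·sin(33.9°)) = 8.798 + j5.912 V
Step 2 — Sum components: V_total = -78.3 - j47.13 V.
Step 3 — Convert to polar: |V_total| = 91.39 V, ∠V_total = -149.0°.

V_total = 91.39∠-149.0° V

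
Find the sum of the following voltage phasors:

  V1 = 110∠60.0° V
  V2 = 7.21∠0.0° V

Step 1 — Convert each phasor to rectangular form:
  V1 = 110·(cos(60.0°) + j·sin(60.0°)) = 55 + j95.26 V
  V2 = 7.21·(cos(0.0°) + j·sin(0.0°)) = 7.21 V
Step 2 — Sum components: V_total = 62.21 + j95.26 V.
Step 3 — Convert to polar: |V_total| = 113.8 V, ∠V_total = 56.9°.

V_total = 113.8∠56.9° V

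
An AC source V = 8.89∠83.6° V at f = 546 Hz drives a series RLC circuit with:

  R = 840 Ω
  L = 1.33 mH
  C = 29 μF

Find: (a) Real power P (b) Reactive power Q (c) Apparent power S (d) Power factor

Step 1 — Angular frequency: ω = 2π·f = 2π·546 = 3431 rad/s.
Step 2 — Component impedances:
  R: Z = R = 840 Ω
  L: Z = jωL = j·3431·0.00133 = 0 + j4.563 Ω
  C: Z = 1/(jωC) = -j/(ω·C) = 0 - j10.05 Ω
Step 3 — Series combination: Z_total = R + L + C = 840 - j5.489 Ω = 840∠-0.4° Ω.
Step 4 — Source phasor: V = 8.89∠83.6° V = 0.991 + j8.835 V.
Step 5 — Current: I = V / Z = 0.001111 + j0.01052 A = 0.01058∠84.0° A.
Step 6 — Complex power: S = V·I* = 0.09408 - j0.0006148 VA.
Step 7 — Real power: P = Re(S) = 0.09408 W.
Step 8 — Reactive power: Q = Im(S) = -0.0006148 VAR.
Step 9 — Apparent power: |S| = 0.09408 VA.
Step 10 — Power factor: PF = P/|S| = 1 (leading).

(a) P = 0.09408 W  (b) Q = -0.0006148 VAR  (c) S = 0.09408 VA  (d) PF = 1 (leading)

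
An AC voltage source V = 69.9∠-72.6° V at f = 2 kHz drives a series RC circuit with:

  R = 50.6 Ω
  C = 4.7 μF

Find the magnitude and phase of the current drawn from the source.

Step 1 — Angular frequency: ω = 2π·f = 2π·2000 = 1.257e+04 rad/s.
Step 2 — Component impedances:
  R: Z = R = 50.6 Ω
  C: Z = 1/(jωC) = -j/(ω·C) = 0 - j16.93 Ω
Step 3 — Series combination: Z_total = R + C = 50.6 - j16.93 Ω = 53.36∠-18.5° Ω.
Step 4 — Source phasor: V = 69.9∠-72.6° V = 20.9 - j66.7 V.
Step 5 — Ohm's law: I = V / Z_total = (20.9 - j66.7) / (50.6 - j16.93) = 0.7682 - j1.061 A.
Step 6 — Convert to polar: |I| = 1.31 A, ∠I = -54.1°.

I = 1.31∠-54.1° A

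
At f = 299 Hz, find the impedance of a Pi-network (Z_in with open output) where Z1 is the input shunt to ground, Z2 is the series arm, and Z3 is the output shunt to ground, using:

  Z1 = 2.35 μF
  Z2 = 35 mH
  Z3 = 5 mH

Step 1 — Angular frequency: ω = 2π·f = 2π·299 = 1879 rad/s.
Step 2 — Component impedances:
  Z1: Z = 1/(jωC) = -j/(ω·C) = 0 - j226.5 Ω
  Z2: Z = jωL = j·1879·0.035 = 0 + j65.75 Ω
  Z3: Z = jωL = j·1879·0.005 = 0 + j9.393 Ω
Step 3 — With open output, the series arm Z2 and the output shunt Z3 appear in series to ground: Z2 + Z3 = 0 + j75.15 Ω.
Step 4 — Parallel with input shunt Z1: Z_in = Z1 || (Z2 + Z3) = 0 + j112.5 Ω = 112.5∠90.0° Ω.

Z = 0 + j112.5 Ω = 112.5∠90.0° Ω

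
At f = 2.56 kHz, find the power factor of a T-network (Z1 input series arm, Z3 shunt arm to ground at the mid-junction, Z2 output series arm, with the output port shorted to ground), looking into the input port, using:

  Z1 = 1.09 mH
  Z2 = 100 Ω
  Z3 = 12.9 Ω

Step 1 — Angular frequency: ω = 2π·f = 2π·2560 = 1.608e+04 rad/s.
Step 2 — Component impedances:
  Z1: Z = jωL = j·1.608e+04·0.00109 = 0 + j17.53 Ω
  Z2: Z = R = 100 Ω
  Z3: Z = R = 12.9 Ω
Step 3 — With the output port shorted to ground, the output series arm Z2 runs from the junction to ground; the shunt arm Z3 also runs from the junction to ground. They appear in parallel: Z3 || Z2 = 11.43 Ω.
Step 4 — Series with input arm Z1: Z_in = Z1 + (Z3 || Z2) = 11.43 + j17.53 Ω = 20.93∠56.9° Ω.
Step 5 — Power factor: PF = cos(φ) = Re(Z)/|Z| = 11.426/20.927 = 0.546.
Step 6 — Type: Im(Z) = 17.53 ⇒ lagging (phase φ = 56.9°).

PF = 0.546 (lagging, φ = 56.9°)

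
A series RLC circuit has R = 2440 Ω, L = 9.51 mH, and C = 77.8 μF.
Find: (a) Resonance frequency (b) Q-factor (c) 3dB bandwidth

Step 1 — Resonance: ω₀ = 1/√(LC) = 1/√(0.00951·7.78e-05) = 1163 rad/s.
Step 2 — f₀ = ω₀/(2π) = 185 Hz.
Step 3 — Series Q: Q = ω₀L/R = 1163·0.00951/2440 = 0.004531.
Step 4 — Bandwidth: Δω = ω₀/Q = 2.566e+05 rad/s; BW = Δω/(2π) = 4.083e+04 Hz.

(a) f₀ = 185 Hz  (b) Q = 0.004531  (c) BW = 4.083e+04 Hz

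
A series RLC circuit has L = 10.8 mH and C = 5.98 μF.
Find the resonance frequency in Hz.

Step 1 — Resonance condition Im(Z)=0 gives ω₀ = 1/√(LC).
Step 2 — ω₀ = 1/√(0.0108·5.98e-06) = 3935 rad/s.
Step 3 — f₀ = ω₀/(2π) = 626.3 Hz.

f₀ = 626.3 Hz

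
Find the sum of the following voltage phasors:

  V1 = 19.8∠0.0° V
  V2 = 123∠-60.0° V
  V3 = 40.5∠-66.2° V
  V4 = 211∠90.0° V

Step 1 — Convert each phasor to rectangular form:
  V1 = 19.8·(cos(0.0°) + j·sin(0.0°)) = 19.8 V
  V2 = 123·(cos(-60.0°) + j·sin(-60.0°)) = 61.5 - j106.5 V
  V3 = 40.5·(cos(-66.2°) + j·sin(-66.2°)) = 16.34 - j37.06 V
  V4 = 211·(cos(90.0°) + j·sin(90.0°)) = 0 + j211 V
Step 2 — Sum components: V_total = 97.64 + j67.42 V.
Step 3 — Convert to polar: |V_total| = 118.7 V, ∠V_total = 34.6°.

V_total = 118.7∠34.6° V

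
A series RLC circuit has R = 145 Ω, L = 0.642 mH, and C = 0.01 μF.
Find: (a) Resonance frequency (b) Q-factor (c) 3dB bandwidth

Step 1 — Resonance condition Im(Z)=0 gives ω₀ = 1/√(LC).
Step 2 — ω₀ = 1/√(0.000642·1e-08) = 3.947e+05 rad/s.
Step 3 — f₀ = ω₀/(2π) = 6.281e+04 Hz.
Step 4 — Series Q: Q = ω₀L/R = 3.947e+05·0.000642/145 = 1.747.
Step 5 — 3dB bandwidth: Δω = ω₀/Q = 2.259e+05 rad/s; BW = Δω/(2π) = 3.595e+04 Hz.

(a) f₀ = 6.281e+04 Hz  (b) Q = 1.747  (c) BW = 3.595e+04 Hz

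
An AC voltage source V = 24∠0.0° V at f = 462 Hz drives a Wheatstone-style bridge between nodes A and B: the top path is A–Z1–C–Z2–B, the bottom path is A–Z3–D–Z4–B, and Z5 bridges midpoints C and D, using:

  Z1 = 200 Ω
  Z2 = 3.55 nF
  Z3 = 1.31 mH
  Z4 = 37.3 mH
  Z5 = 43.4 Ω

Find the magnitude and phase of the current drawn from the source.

Step 1 — Angular frequency: ω = 2π·f = 2π·462 = 2903 rad/s.
Step 2 — Component impedances:
  Z1: Z = R = 200 Ω
  Z2: Z = 1/(jωC) = -j/(ω·C) = 0 - j9.704e+04 Ω
  Z3: Z = jωL = j·2903·0.00131 = 0 + j3.803 Ω
  Z4: Z = jωL = j·2903·0.0373 = 0 + j108.3 Ω
  Z5: Z = R = 43.4 Ω
Step 3 — Bridge requires nodal analysis (the Z5 bridge couples midpoints C and D, so the two paths cannot be reduced to a simple series/parallel combination). Setting node B to ground and injecting 1 A at node A, the 3-node admittance system at A, C, D solves to V_A = Z_AB = 0.05947 + j112.2 Ω = 112.2∠90.0° Ω.
Step 4 — Source phasor: V = 24∠0.0° V = 24 V.
Step 5 — Ohm's law: I = V / Z_total = (24) / (0.05947 + j112.2) = 0.0001134 - j0.2139 A.
Step 6 — Convert to polar: |I| = 0.2139 A, ∠I = -90.0°.

I = 0.2139∠-90.0° A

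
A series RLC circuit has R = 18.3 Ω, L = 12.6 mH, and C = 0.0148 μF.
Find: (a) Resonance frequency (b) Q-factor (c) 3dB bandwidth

Step 1 — Resonance condition Im(Z)=0 gives ω₀ = 1/√(LC).
Step 2 — ω₀ = 1/√(0.0126·1.48e-08) = 7.323e+04 rad/s.
Step 3 — f₀ = ω₀/(2π) = 1.165e+04 Hz.
Step 4 — Series Q: Q = ω₀L/R = 7.323e+04·0.0126/18.3 = 50.42.
Step 5 — 3dB bandwidth: Δω = ω₀/Q = 1452 rad/s; BW = Δω/(2π) = 231.2 Hz.

(a) f₀ = 1.165e+04 Hz  (b) Q = 50.42  (c) BW = 231.2 Hz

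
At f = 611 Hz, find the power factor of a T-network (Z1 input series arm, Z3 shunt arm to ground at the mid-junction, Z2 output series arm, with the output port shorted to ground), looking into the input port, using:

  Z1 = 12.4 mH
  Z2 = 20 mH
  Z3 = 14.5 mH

Step 1 — Angular frequency: ω = 2π·f = 2π·611 = 3839 rad/s.
Step 2 — Component impedances:
  Z1: Z = jωL = j·3839·0.0124 = 0 + j47.6 Ω
  Z2: Z = jωL = j·3839·0.02 = 0 + j76.78 Ω
  Z3: Z = jωL = j·3839·0.0145 = 0 + j55.67 Ω
Step 3 — With the output port shorted to ground, the output series arm Z2 runs from the junction to ground; the shunt arm Z3 also runs from the junction to ground. They appear in parallel: Z3 || Z2 = 0 + j32.27 Ω.
Step 4 — Series with input arm Z1: Z_in = Z1 + (Z3 || Z2) = 0 + j79.87 Ω = 79.87∠90.0° Ω.
Step 5 — Power factor: PF = cos(φ) = Re(Z)/|Z| = 0/79.87 = 0.
Step 6 — Type: Im(Z) = 79.87 ⇒ lagging (phase φ = 90.0°).

PF = 0 (lagging, φ = 90.0°)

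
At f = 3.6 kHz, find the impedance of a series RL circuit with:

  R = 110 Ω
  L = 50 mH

Step 1 — Angular frequency: ω = 2π·f = 2π·3600 = 2.262e+04 rad/s.
Step 2 — Component impedances:
  R: Z = R = 110 Ω
  L: Z = jωL = j·2.262e+04·0.05 = 0 + j1131 Ω
Step 3 — Series combination: Z_total = R + L = 110 + j1131 Ω = 1136∠84.4° Ω.

Z = 110 + j1131 Ω = 1136∠84.4° Ω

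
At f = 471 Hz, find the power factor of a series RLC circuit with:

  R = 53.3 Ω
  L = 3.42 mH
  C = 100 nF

Step 1 — Angular frequency: ω = 2π·f = 2π·471 = 2959 rad/s.
Step 2 — Component impedances:
  R: Z = R = 53.3 Ω
  L: Z = jωL = j·2959·0.00342 = 0 + j10.12 Ω
  C: Z = 1/(jωC) = -j/(ω·C) = 0 - j3379 Ω
Step 3 — Series combination: Z_total = R + L + C = 53.3 - j3369 Ω = 3369∠-89.1° Ω.
Step 4 — Power factor: PF = cos(φ) = Re(Z)/|Z| = 53.3/3369 = 0.01582.
Step 5 — Type: Im(Z) = -3369 ⇒ leading (phase φ = -89.1°).

PF = 0.01582 (leading, φ = -89.1°)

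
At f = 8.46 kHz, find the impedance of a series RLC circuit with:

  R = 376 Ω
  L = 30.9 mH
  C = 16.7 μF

Step 1 — Angular frequency: ω = 2π·f = 2π·8460 = 5.316e+04 rad/s.
Step 2 — Component impedances:
  R: Z = R = 376 Ω
  L: Z = jωL = j·5.316e+04·0.0309 = 0 + j1643 Ω
  C: Z = 1/(jωC) = -j/(ω·C) = 0 - j1.127 Ω
Step 3 — Series combination: Z_total = R + L + C = 376 + j1641 Ω = 1684∠77.1° Ω.

Z = 376 + j1641 Ω = 1684∠77.1° Ω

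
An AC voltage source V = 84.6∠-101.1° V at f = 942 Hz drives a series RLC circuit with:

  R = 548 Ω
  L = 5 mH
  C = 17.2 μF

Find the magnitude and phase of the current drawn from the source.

Step 1 — Angular frequency: ω = 2π·f = 2π·942 = 5919 rad/s.
Step 2 — Component impedances:
  R: Z = R = 548 Ω
  L: Z = jωL = j·5919·0.005 = 0 + j29.59 Ω
  C: Z = 1/(jωC) = -j/(ω·C) = 0 - j9.823 Ω
Step 3 — Series combination: Z_total = R + L + C = 548 + j19.77 Ω = 548.4∠2.1° Ω.
Step 4 — Source phasor: V = 84.6∠-101.1° V = -16.29 - j83.02 V.
Step 5 — Ohm's law: I = V / Z_total = (-16.29 - j83.02) / (548 + j19.77) = -0.03514 - j0.1502 A.
Step 6 — Convert to polar: |I| = 0.1543 A, ∠I = -103.2°.

I = 0.1543∠-103.2° A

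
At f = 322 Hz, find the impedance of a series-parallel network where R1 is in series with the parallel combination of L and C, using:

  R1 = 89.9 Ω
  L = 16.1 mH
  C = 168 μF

Step 1 — Angular frequency: ω = 2π·f = 2π·322 = 2023 rad/s.
Step 2 — Component impedances:
  R1: Z = R = 89.9 Ω
  L: Z = jωL = j·2023·0.0161 = 0 + j32.57 Ω
  C: Z = 1/(jωC) = -j/(ω·C) = 0 - j2.942 Ω
Step 3 — Parallel branch: L || C = 1/(1/L + 1/C) = 0 - j3.234 Ω.
Step 4 — Series with R1: Z_total = R1 + (L || C) = 89.9 - j3.234 Ω = 89.96∠-2.1° Ω.

Z = 89.9 - j3.234 Ω = 89.96∠-2.1° Ω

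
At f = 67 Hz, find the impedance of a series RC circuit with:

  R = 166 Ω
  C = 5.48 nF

Step 1 — Angular frequency: ω = 2π·f = 2π·67 = 421 rad/s.
Step 2 — Component impedances:
  R: Z = R = 166 Ω
  C: Z = 1/(jωC) = -j/(ω·C) = 0 - j4.335e+05 Ω
Step 3 — Series combination: Z_total = R + C = 166 - j4.335e+05 Ω = 4.335e+05∠-90.0° Ω.

Z = 166 - j4.335e+05 Ω = 4.335e+05∠-90.0° Ω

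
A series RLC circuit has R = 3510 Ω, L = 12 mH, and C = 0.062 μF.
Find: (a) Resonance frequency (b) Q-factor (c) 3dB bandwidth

Step 1 — Resonance: ω₀ = 1/√(LC) = 1/√(0.012·6.2e-08) = 3.666e+04 rad/s.
Step 2 — f₀ = ω₀/(2π) = 5835 Hz.
Step 3 — Series Q: Q = ω₀L/R = 3.666e+04·0.012/3510 = 0.1253.
Step 4 — Bandwidth: Δω = ω₀/Q = 2.925e+05 rad/s; BW = Δω/(2π) = 4.655e+04 Hz.

(a) f₀ = 5835 Hz  (b) Q = 0.1253  (c) BW = 4.655e+04 Hz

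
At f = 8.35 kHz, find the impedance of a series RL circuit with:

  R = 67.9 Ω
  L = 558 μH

Step 1 — Angular frequency: ω = 2π·f = 2π·8350 = 5.246e+04 rad/s.
Step 2 — Component impedances:
  R: Z = R = 67.9 Ω
  L: Z = jωL = j·5.246e+04·0.000558 = 0 + j29.28 Ω
Step 3 — Series combination: Z_total = R + L = 67.9 + j29.28 Ω = 73.94∠23.3° Ω.

Z = 67.9 + j29.28 Ω = 73.94∠23.3° Ω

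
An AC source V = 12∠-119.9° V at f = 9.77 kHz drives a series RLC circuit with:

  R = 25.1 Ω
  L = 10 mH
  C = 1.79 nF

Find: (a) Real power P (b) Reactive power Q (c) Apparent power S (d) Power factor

Step 1 — Angular frequency: ω = 2π·f = 2π·9770 = 6.139e+04 rad/s.
Step 2 — Component impedances:
  R: Z = R = 25.1 Ω
  L: Z = jωL = j·6.139e+04·0.01 = 0 + j613.9 Ω
  C: Z = 1/(jωC) = -j/(ω·C) = 0 - j9101 Ω
Step 3 — Series combination: Z_total = R + L + C = 25.1 - j8487 Ω = 8487∠-89.8° Ω.
Step 4 — Source phasor: V = 12∠-119.9° V = -5.982 - j10.4 V.
Step 5 — Current: I = V / Z = 0.001224 - j0.0007085 A = 0.001414∠-30.1° A.
Step 6 — Complex power: S = V·I* = 5.018e-05 - j0.01697 VA.
Step 7 — Real power: P = Re(S) = 5.018e-05 W.
Step 8 — Reactive power: Q = Im(S) = -0.01697 VAR.
Step 9 — Apparent power: |S| = 0.01697 VA.
Step 10 — Power factor: PF = P/|S| = 0.002958 (leading).

(a) P = 5.018e-05 W  (b) Q = -0.01697 VAR  (c) S = 0.01697 VA  (d) PF = 0.002958 (leading)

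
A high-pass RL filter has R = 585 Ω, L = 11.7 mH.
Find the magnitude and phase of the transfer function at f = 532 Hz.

Step 1 — Angular frequency: ω = 2π·532 = 3343 rad/s.
Step 2 — Transfer function: H(jω) = jωL/(R + jωL).
Step 3 — Numerator jωL = j·39.11; denominator R + jωL = 585 + j39.11.
Step 4 — H = 0.004449 + j0.06656.
Step 5 — Magnitude: |H| = 0.0667 (-23.5 dB); phase: φ = 86.2°.

|H| = 0.0667 (-23.5 dB), φ = 86.2°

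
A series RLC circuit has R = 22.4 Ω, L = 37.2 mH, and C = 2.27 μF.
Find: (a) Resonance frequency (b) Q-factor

Step 1 — Resonance condition Im(Z)=0 gives ω₀ = 1/√(LC).
Step 2 — ω₀ = 1/√(0.0372·2.27e-06) = 3441 rad/s.
Step 3 — f₀ = ω₀/(2π) = 547.7 Hz.
Step 4 — Series Q: Q = ω₀L/R = 3441·0.0372/22.4 = 5.715.

(a) f₀ = 547.7 Hz  (b) Q = 5.715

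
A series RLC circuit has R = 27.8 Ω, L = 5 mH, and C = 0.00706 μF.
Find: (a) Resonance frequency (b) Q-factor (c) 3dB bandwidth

Step 1 — Resonance: ω₀ = 1/√(LC) = 1/√(0.005·7.06e-09) = 1.683e+05 rad/s.
Step 2 — f₀ = ω₀/(2π) = 2.679e+04 Hz.
Step 3 — Series Q: Q = ω₀L/R = 1.683e+05·0.005/27.8 = 30.27.
Step 4 — Bandwidth: Δω = ω₀/Q = 5560 rad/s; BW = Δω/(2π) = 884.9 Hz.

(a) f₀ = 2.679e+04 Hz  (b) Q = 30.27  (c) BW = 884.9 Hz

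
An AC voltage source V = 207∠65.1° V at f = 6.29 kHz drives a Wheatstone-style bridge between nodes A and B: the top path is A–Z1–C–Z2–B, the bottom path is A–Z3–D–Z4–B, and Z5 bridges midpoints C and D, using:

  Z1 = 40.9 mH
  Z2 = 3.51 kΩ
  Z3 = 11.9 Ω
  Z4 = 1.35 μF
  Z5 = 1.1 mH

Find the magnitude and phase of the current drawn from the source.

Step 1 — Angular frequency: ω = 2π·f = 2π·6290 = 3.952e+04 rad/s.
Step 2 — Component impedances:
  Z1: Z = jωL = j·3.952e+04·0.0409 = 0 + j1616 Ω
  Z2: Z = R = 3510 Ω
  Z3: Z = R = 11.9 Ω
  Z4: Z = 1/(jωC) = -j/(ω·C) = 0 - j18.74 Ω
  Z5: Z = jωL = j·3.952e+04·0.0011 = 0 + j43.47 Ω
Step 3 — Bridge requires nodal analysis (the Z5 bridge couples midpoints C and D, so the two paths cannot be reduced to a simple series/parallel combination). Setting node B to ground and injecting 1 A at node A, the 3-node admittance system at A, C, D solves to V_A = Z_AB = 12 - j18.65 Ω = 22.18∠-57.2° Ω.
Step 4 — Source phasor: V = 207∠65.1° V = 87.15 + j187.8 V.
Step 5 — Ohm's law: I = V / Z_total = (87.15 + j187.8) / (12 - j18.65) = -4.994 + j7.884 A.
Step 6 — Convert to polar: |I| = 9.332 A, ∠I = 122.3°.

I = 9.332∠122.3° A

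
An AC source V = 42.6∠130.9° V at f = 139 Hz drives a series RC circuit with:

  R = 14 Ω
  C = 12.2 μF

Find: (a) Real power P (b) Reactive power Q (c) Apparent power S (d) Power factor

Step 1 — Angular frequency: ω = 2π·f = 2π·139 = 873.4 rad/s.
Step 2 — Component impedances:
  R: Z = R = 14 Ω
  C: Z = 1/(jωC) = -j/(ω·C) = 0 - j93.85 Ω
Step 3 — Series combination: Z_total = R + C = 14 - j93.85 Ω = 94.89∠-81.5° Ω.
Step 4 — Source phasor: V = 42.6∠130.9° V = -27.89 + j32.2 V.
Step 5 — Current: I = V / Z = -0.379 - j0.2407 A = 0.4489∠-147.6° A.
Step 6 — Complex power: S = V·I* = 2.822 - j18.92 VA.
Step 7 — Real power: P = Re(S) = 2.822 W.
Step 8 — Reactive power: Q = Im(S) = -18.92 VAR.
Step 9 — Apparent power: |S| = 19.12 VA.
Step 10 — Power factor: PF = P/|S| = 0.1475 (leading).

(a) P = 2.822 W  (b) Q = -18.92 VAR  (c) S = 19.12 VA  (d) PF = 0.1475 (leading)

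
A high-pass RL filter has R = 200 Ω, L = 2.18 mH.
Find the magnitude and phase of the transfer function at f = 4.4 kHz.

Step 1 — Angular frequency: ω = 2π·4400 = 2.765e+04 rad/s.
Step 2 — Transfer function: H(jω) = jωL/(R + jωL).
Step 3 — Numerator jωL = j·60.27; denominator R + jωL = 200 + j60.27.
Step 4 — H = 0.08325 + j0.2763.
Step 5 — Magnitude: |H| = 0.2885 (-10.8 dB); phase: φ = 73.2°.

|H| = 0.2885 (-10.8 dB), φ = 73.2°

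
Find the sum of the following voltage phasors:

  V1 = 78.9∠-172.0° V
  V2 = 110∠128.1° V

Step 1 — Convert each phasor to rectangular form:
  V1 = 78.9·(cos(-172.0°) + j·sin(-172.0°)) = -78.13 - j10.98 V
  V2 = 110·(cos(128.1°) + j·sin(128.1°)) = -67.87 + j86.56 V
Step 2 — Sum components: V_total = -146 + j75.58 V.
Step 3 — Convert to polar: |V_total| = 164.4 V, ∠V_total = 152.6°.

V_total = 164.4∠152.6° V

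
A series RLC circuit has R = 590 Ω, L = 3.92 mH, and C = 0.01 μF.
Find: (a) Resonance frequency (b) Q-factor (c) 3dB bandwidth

Step 1 — Resonance: ω₀ = 1/√(LC) = 1/√(0.00392·1e-08) = 1.597e+05 rad/s.
Step 2 — f₀ = ω₀/(2π) = 2.542e+04 Hz.
Step 3 — Series Q: Q = ω₀L/R = 1.597e+05·0.00392/590 = 1.061.
Step 4 — Bandwidth: Δω = ω₀/Q = 1.505e+05 rad/s; BW = Δω/(2π) = 2.395e+04 Hz.

(a) f₀ = 2.542e+04 Hz  (b) Q = 1.061  (c) BW = 2.395e+04 Hz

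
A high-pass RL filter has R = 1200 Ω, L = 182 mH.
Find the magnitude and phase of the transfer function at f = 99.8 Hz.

Step 1 — Angular frequency: ω = 2π·99.8 = 627.1 rad/s.
Step 2 — Transfer function: H(jω) = jωL/(R + jωL).
Step 3 — Numerator jωL = j·114.1; denominator R + jωL = 1200 + j114.1.
Step 4 — H = 0.008964 + j0.09425.
Step 5 — Magnitude: |H| = 0.09468 (-20.5 dB); phase: φ = 84.6°.

|H| = 0.09468 (-20.5 dB), φ = 84.6°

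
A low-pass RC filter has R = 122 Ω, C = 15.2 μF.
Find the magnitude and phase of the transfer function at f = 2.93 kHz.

Step 1 — Angular frequency: ω = 2π·2930 = 1.841e+04 rad/s.
Step 2 — Transfer function: H(jω) = 1/(1 + jωRC).
Step 3 — Denominator: 1 + jωRC = 1 + j·1.841e+04·122·1.52e-05 = 1 + j34.14.
Step 4 — H = 0.0008573 - j0.02927.
Step 5 — Magnitude: |H| = 0.02928 (-30.7 dB); phase: φ = -88.3°.

|H| = 0.02928 (-30.7 dB), φ = -88.3°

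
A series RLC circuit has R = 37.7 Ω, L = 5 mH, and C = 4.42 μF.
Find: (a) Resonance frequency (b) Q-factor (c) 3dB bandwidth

Step 1 — Resonance: ω₀ = 1/√(LC) = 1/√(0.005·4.42e-06) = 6727 rad/s.
Step 2 — f₀ = ω₀/(2π) = 1071 Hz.
Step 3 — Series Q: Q = ω₀L/R = 6727·0.005/37.7 = 0.8921.
Step 4 — Bandwidth: Δω = ω₀/Q = 7540 rad/s; BW = Δω/(2π) = 1200 Hz.

(a) f₀ = 1071 Hz  (b) Q = 0.8921  (c) BW = 1200 Hz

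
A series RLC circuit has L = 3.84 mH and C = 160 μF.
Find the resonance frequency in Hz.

Step 1 — Resonance condition Im(Z)=0 gives ω₀ = 1/√(LC).
Step 2 — ω₀ = 1/√(0.00384·0.00016) = 1276 rad/s.
Step 3 — f₀ = ω₀/(2π) = 203 Hz.

f₀ = 203 Hz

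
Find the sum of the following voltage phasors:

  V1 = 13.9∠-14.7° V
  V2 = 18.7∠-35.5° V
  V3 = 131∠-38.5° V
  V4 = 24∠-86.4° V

Step 1 — Convert each phasor to rectangular form:
  V1 = 13.9·(cos(-14.7°) + j·sin(-14.7°)) = 13.45 - j3.527 V
  V2 = 18.7·(cos(-35.5°) + j·sin(-35.5°)) = 15.22 - j10.86 V
  V3 = 131·(cos(-38.5°) + j·sin(-38.5°)) = 102.5 - j81.55 V
  V4 = 24·(cos(-86.4°) + j·sin(-86.4°)) = 1.507 - j23.95 V
Step 2 — Sum components: V_total = 132.7 - j119.9 V.
Step 3 — Convert to polar: |V_total| = 178.8 V, ∠V_total = -42.1°.

V_total = 178.8∠-42.1° V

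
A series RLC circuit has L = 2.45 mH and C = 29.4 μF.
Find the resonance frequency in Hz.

Step 1 — Resonance condition Im(Z)=0 gives ω₀ = 1/√(LC).
Step 2 — ω₀ = 1/√(0.00245·2.94e-05) = 3726 rad/s.
Step 3 — f₀ = ω₀/(2π) = 593 Hz.

f₀ = 593 Hz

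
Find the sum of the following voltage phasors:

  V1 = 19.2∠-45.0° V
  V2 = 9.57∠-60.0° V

Step 1 — Convert each phasor to rectangular form:
  V1 = 19.2·(cos(-45.0°) + j·sin(-45.0°)) = 13.58 - j13.58 V
  V2 = 9.57·(cos(-60.0°) + j·sin(-60.0°)) = 4.785 - j8.288 V
Step 2 — Sum components: V_total = 18.36 - j21.86 V.
Step 3 — Convert to polar: |V_total| = 28.55 V, ∠V_total = -50.0°.

V_total = 28.55∠-50.0° V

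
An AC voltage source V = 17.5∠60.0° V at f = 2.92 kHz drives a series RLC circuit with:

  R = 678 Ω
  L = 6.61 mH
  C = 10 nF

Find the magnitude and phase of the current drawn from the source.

Step 1 — Angular frequency: ω = 2π·f = 2π·2920 = 1.835e+04 rad/s.
Step 2 — Component impedances:
  R: Z = R = 678 Ω
  L: Z = jωL = j·1.835e+04·0.00661 = 0 + j121.3 Ω
  C: Z = 1/(jωC) = -j/(ω·C) = 0 - j5451 Ω
Step 3 — Series combination: Z_total = R + L + C = 678 - j5329 Ω = 5372∠-82.7° Ω.
Step 4 — Source phasor: V = 17.5∠60.0° V = 8.75 + j15.16 V.
Step 5 — Ohm's law: I = V / Z_total = (8.75 + j15.16) / (678 - j5329) = -0.002593 + j0.001972 A.
Step 6 — Convert to polar: |I| = 0.003258 A, ∠I = 142.7°.

I = 0.003258∠142.7° A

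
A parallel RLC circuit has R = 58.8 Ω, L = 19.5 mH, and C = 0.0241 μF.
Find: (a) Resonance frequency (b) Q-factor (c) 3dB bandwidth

Step 1 — Resonance: ω₀ = 1/√(LC) = 1/√(0.0195·2.41e-08) = 4.613e+04 rad/s.
Step 2 — f₀ = ω₀/(2π) = 7342 Hz.
Step 3 — Parallel Q: Q = R/(ω₀L) = 58.8/(4.613e+04·0.0195) = 0.06537.
Step 4 — Bandwidth: Δω = ω₀/Q = 7.057e+05 rad/s; BW = Δω/(2π) = 1.123e+05 Hz.

(a) f₀ = 7342 Hz  (b) Q = 0.06537  (c) BW = 1.123e+05 Hz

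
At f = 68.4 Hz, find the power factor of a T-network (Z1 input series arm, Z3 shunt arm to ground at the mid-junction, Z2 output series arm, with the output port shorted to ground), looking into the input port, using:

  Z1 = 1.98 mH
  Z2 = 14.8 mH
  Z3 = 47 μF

Step 1 — Angular frequency: ω = 2π·f = 2π·68.4 = 429.8 rad/s.
Step 2 — Component impedances:
  Z1: Z = jωL = j·429.8·0.00198 = 0 + j0.8509 Ω
  Z2: Z = jωL = j·429.8·0.0148 = 0 + j6.361 Ω
  Z3: Z = 1/(jωC) = -j/(ω·C) = 0 - j49.51 Ω
Step 3 — With the output port shorted to ground, the output series arm Z2 runs from the junction to ground; the shunt arm Z3 also runs from the junction to ground. They appear in parallel: Z3 || Z2 = 0 + j7.298 Ω.
Step 4 — Series with input arm Z1: Z_in = Z1 + (Z3 || Z2) = 0 + j8.149 Ω = 8.149∠90.0° Ω.
Step 5 — Power factor: PF = cos(φ) = Re(Z)/|Z| = 0/8.149 = 0.
Step 6 — Type: Im(Z) = 8.149 ⇒ lagging (phase φ = 90.0°).

PF = 0 (lagging, φ = 90.0°)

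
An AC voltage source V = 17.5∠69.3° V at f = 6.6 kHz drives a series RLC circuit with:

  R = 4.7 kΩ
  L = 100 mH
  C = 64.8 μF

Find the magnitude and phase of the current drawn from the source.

Step 1 — Angular frequency: ω = 2π·f = 2π·6600 = 4.147e+04 rad/s.
Step 2 — Component impedances:
  R: Z = R = 4700 Ω
  L: Z = jωL = j·4.147e+04·0.1 = 0 + j4147 Ω
  C: Z = 1/(jωC) = -j/(ω·C) = 0 - j0.3721 Ω
Step 3 — Series combination: Z_total = R + L + C = 4700 + j4147 Ω = 6268∠41.4° Ω.
Step 4 — Source phasor: V = 17.5∠69.3° V = 6.186 + j16.37 V.
Step 5 — Ohm's law: I = V / Z_total = (6.186 + j16.37) / (4700 + j4147) = 0.002468 + j0.001306 A.
Step 6 — Convert to polar: |I| = 0.002792 A, ∠I = 27.9°.

I = 0.002792∠27.9° A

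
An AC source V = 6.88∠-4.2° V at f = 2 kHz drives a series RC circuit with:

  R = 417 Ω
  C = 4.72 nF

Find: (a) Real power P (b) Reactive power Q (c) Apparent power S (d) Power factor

Step 1 — Angular frequency: ω = 2π·f = 2π·2000 = 1.257e+04 rad/s.
Step 2 — Component impedances:
  R: Z = R = 417 Ω
  C: Z = 1/(jωC) = -j/(ω·C) = 0 - j1.686e+04 Ω
Step 3 — Series combination: Z_total = R + C = 417 - j1.686e+04 Ω = 1.686e+04∠-88.6° Ω.
Step 4 — Source phasor: V = 6.88∠-4.2° V = 6.862 - j0.5039 V.
Step 5 — Current: I = V / Z = 3.993e-05 + j0.000406 A = 0.000408∠84.4° A.
Step 6 — Complex power: S = V·I* = 6.94e-05 - j0.002806 VA.
Step 7 — Real power: P = Re(S) = 6.94e-05 W.
Step 8 — Reactive power: Q = Im(S) = -0.002806 VAR.
Step 9 — Apparent power: |S| = 0.002807 VA.
Step 10 — Power factor: PF = P/|S| = 0.02473 (leading).

(a) P = 6.94e-05 W  (b) Q = -0.002806 VAR  (c) S = 0.002807 VA  (d) PF = 0.02473 (leading)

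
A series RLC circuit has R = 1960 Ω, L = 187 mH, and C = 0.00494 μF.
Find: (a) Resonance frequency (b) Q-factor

Step 1 — Resonance condition Im(Z)=0 gives ω₀ = 1/√(LC).
Step 2 — ω₀ = 1/√(0.187·4.94e-09) = 3.29e+04 rad/s.
Step 3 — f₀ = ω₀/(2π) = 5236 Hz.
Step 4 — Series Q: Q = ω₀L/R = 3.29e+04·0.187/1960 = 3.139.

(a) f₀ = 5236 Hz  (b) Q = 3.139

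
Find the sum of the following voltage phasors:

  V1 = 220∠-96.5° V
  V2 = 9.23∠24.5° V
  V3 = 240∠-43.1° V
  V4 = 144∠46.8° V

Step 1 — Convert each phasor to rectangular form:
  V1 = 220·(cos(-96.5°) + j·sin(-96.5°)) = -24.9 - j218.6 V
  V2 = 9.23·(cos(24.5°) + j·sin(24.5°)) = 8.399 + j3.828 V
  V3 = 240·(cos(-43.1°) + j·sin(-43.1°)) = 175.2 - j164 V
  V4 = 144·(cos(46.8°) + j·sin(46.8°)) = 98.57 + j105 V
Step 2 — Sum components: V_total = 257.3 - j273.8 V.
Step 3 — Convert to polar: |V_total| = 375.7 V, ∠V_total = -46.8°.

V_total = 375.7∠-46.8° V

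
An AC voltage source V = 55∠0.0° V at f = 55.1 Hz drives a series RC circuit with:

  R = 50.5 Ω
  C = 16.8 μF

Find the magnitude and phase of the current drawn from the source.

Step 1 — Angular frequency: ω = 2π·f = 2π·55.1 = 346.2 rad/s.
Step 2 — Component impedances:
  R: Z = R = 50.5 Ω
  C: Z = 1/(jωC) = -j/(ω·C) = 0 - j171.9 Ω
Step 3 — Series combination: Z_total = R + C = 50.5 - j171.9 Ω = 179.2∠-73.6° Ω.
Step 4 — Source phasor: V = 55∠0.0° V = 55 V.
Step 5 — Ohm's law: I = V / Z_total = (55) / (50.5 - j171.9) = 0.0865 + j0.2945 A.
Step 6 — Convert to polar: |I| = 0.3069 A, ∠I = 73.6°.

I = 0.3069∠73.6° A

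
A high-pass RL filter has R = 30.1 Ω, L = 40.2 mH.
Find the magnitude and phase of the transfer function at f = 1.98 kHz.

Step 1 — Angular frequency: ω = 2π·1980 = 1.244e+04 rad/s.
Step 2 — Transfer function: H(jω) = jωL/(R + jωL).
Step 3 — Numerator jωL = j·500.1; denominator R + jωL = 30.1 + j500.1.
Step 4 — H = 0.9964 + j0.05997.
Step 5 — Magnitude: |H| = 0.9982 (-0.0 dB); phase: φ = 3.4°.

|H| = 0.9982 (-0.0 dB), φ = 3.4°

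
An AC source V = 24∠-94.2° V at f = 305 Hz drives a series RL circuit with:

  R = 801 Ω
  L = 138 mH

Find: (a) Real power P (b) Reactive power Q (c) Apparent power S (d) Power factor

Step 1 — Angular frequency: ω = 2π·f = 2π·305 = 1916 rad/s.
Step 2 — Component impedances:
  R: Z = R = 801 Ω
  L: Z = jωL = j·1916·0.138 = 0 + j264.5 Ω
Step 3 — Series combination: Z_total = R + L = 801 + j264.5 Ω = 843.5∠18.3° Ω.
Step 4 — Source phasor: V = 24∠-94.2° V = -1.758 - j23.94 V.
Step 5 — Current: I = V / Z = -0.01087 - j0.02629 A = 0.02845∠-112.5° A.
Step 6 — Complex power: S = V·I* = 0.6484 + j0.2141 VA.
Step 7 — Real power: P = Re(S) = 0.6484 W.
Step 8 — Reactive power: Q = Im(S) = 0.2141 VAR.
Step 9 — Apparent power: |S| = 0.6828 VA.
Step 10 — Power factor: PF = P/|S| = 0.9496 (lagging).

(a) P = 0.6484 W  (b) Q = 0.2141 VAR  (c) S = 0.6828 VA  (d) PF = 0.9496 (lagging)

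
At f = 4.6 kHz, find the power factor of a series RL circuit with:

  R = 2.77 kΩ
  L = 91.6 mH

Step 1 — Angular frequency: ω = 2π·f = 2π·4600 = 2.89e+04 rad/s.
Step 2 — Component impedances:
  R: Z = R = 2770 Ω
  L: Z = jωL = j·2.89e+04·0.0916 = 0 + j2647 Ω
Step 3 — Series combination: Z_total = R + L = 2770 + j2647 Ω = 3832∠43.7° Ω.
Step 4 — Power factor: PF = cos(φ) = Re(Z)/|Z| = 2770/3832 = 0.7229.
Step 5 — Type: Im(Z) = 2647 ⇒ lagging (phase φ = 43.7°).

PF = 0.7229 (lagging, φ = 43.7°)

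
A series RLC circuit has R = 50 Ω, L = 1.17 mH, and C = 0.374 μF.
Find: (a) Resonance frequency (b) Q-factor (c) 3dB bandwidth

Step 1 — Resonance condition Im(Z)=0 gives ω₀ = 1/√(LC).
Step 2 — ω₀ = 1/√(0.00117·3.74e-07) = 4.78e+04 rad/s.
Step 3 — f₀ = ω₀/(2π) = 7608 Hz.
Step 4 — Series Q: Q = ω₀L/R = 4.78e+04·0.00117/50 = 1.119.
Step 5 — 3dB bandwidth: Δω = ω₀/Q = 4.274e+04 rad/s; BW = Δω/(2π) = 6801 Hz.

(a) f₀ = 7608 Hz  (b) Q = 1.119  (c) BW = 6801 Hz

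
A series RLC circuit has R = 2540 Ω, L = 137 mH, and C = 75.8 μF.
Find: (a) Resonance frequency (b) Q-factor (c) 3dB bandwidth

Step 1 — Resonance: ω₀ = 1/√(LC) = 1/√(0.137·7.58e-05) = 310.3 rad/s.
Step 2 — f₀ = ω₀/(2π) = 49.39 Hz.
Step 3 — Series Q: Q = ω₀L/R = 310.3·0.137/2540 = 0.01674.
Step 4 — Bandwidth: Δω = ω₀/Q = 1.854e+04 rad/s; BW = Δω/(2π) = 2951 Hz.

(a) f₀ = 49.39 Hz  (b) Q = 0.01674  (c) BW = 2951 Hz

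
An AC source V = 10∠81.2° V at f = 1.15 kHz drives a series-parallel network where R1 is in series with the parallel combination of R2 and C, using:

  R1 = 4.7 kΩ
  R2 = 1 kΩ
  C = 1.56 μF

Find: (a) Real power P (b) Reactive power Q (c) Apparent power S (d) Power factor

Step 1 — Angular frequency: ω = 2π·f = 2π·1150 = 7226 rad/s.
Step 2 — Component impedances:
  R1: Z = R = 4700 Ω
  R2: Z = R = 1000 Ω
  C: Z = 1/(jωC) = -j/(ω·C) = 0 - j88.72 Ω
Step 3 — Parallel branch: R2 || C = 1/(1/R2 + 1/C) = 7.809 - j88.02 Ω.
Step 4 — Series with R1: Z_total = R1 + (R2 || C) = 4708 - j88.02 Ω = 4709∠-1.1° Ω.
Step 5 — Source phasor: V = 10∠81.2° V = 1.53 + j9.882 V.
Step 6 — Current: I = V / Z = 0.0002856 + j0.002104 A = 0.002124∠82.3° A.
Step 7 — Complex power: S = V·I* = 0.02123 - j0.000397 VA.
Step 8 — Real power: P = Re(S) = 0.02123 W.
Step 9 — Reactive power: Q = Im(S) = -0.000397 VAR.
Step 10 — Apparent power: |S| = 0.02124 VA.
Step 11 — Power factor: PF = P/|S| = 0.9998 (leading).

(a) P = 0.02123 W  (b) Q = -0.000397 VAR  (c) S = 0.02124 VA  (d) PF = 0.9998 (leading)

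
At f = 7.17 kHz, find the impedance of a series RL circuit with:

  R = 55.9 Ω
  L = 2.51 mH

Step 1 — Angular frequency: ω = 2π·f = 2π·7170 = 4.505e+04 rad/s.
Step 2 — Component impedances:
  R: Z = R = 55.9 Ω
  L: Z = jωL = j·4.505e+04·0.00251 = 0 + j113.1 Ω
Step 3 — Series combination: Z_total = R + L = 55.9 + j113.1 Ω = 126.1∠63.7° Ω.

Z = 55.9 + j113.1 Ω = 126.1∠63.7° Ω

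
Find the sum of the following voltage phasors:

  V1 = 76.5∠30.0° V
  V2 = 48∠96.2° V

Step 1 — Convert each phasor to rectangular form:
  V1 = 76.5·(cos(30.0°) + j·sin(30.0°)) = 66.25 + j38.25 V
  V2 = 48·(cos(96.2°) + j·sin(96.2°)) = -5.184 + j47.72 V
Step 2 — Sum components: V_total = 61.07 + j85.97 V.
Step 3 — Convert to polar: |V_total| = 105.5 V, ∠V_total = 54.6°.

V_total = 105.5∠54.6° V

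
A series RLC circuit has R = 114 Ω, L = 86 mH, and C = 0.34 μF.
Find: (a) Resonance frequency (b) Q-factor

Step 1 — Resonance condition Im(Z)=0 gives ω₀ = 1/√(LC).
Step 2 — ω₀ = 1/√(0.086·3.4e-07) = 5848 rad/s.
Step 3 — f₀ = ω₀/(2π) = 930.7 Hz.
Step 4 — Series Q: Q = ω₀L/R = 5848·0.086/114 = 4.412.

(a) f₀ = 930.7 Hz  (b) Q = 4.412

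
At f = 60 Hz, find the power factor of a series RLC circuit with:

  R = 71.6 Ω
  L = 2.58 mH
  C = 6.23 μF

Step 1 — Angular frequency: ω = 2π·f = 2π·60 = 377 rad/s.
Step 2 — Component impedances:
  R: Z = R = 71.6 Ω
  L: Z = jωL = j·377·0.00258 = 0 + j0.9726 Ω
  C: Z = 1/(jωC) = -j/(ω·C) = 0 - j425.8 Ω
Step 3 — Series combination: Z_total = R + L + C = 71.6 - j424.8 Ω = 430.8∠-80.4° Ω.
Step 4 — Power factor: PF = cos(φ) = Re(Z)/|Z| = 71.6/430.8 = 0.1662.
Step 5 — Type: Im(Z) = -424.8 ⇒ leading (phase φ = -80.4°).

PF = 0.1662 (leading, φ = -80.4°)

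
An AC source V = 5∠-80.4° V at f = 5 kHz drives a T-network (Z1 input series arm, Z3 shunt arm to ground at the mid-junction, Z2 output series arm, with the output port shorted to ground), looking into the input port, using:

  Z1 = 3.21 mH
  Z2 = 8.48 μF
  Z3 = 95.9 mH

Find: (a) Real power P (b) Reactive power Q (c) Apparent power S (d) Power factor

Step 1 — Angular frequency: ω = 2π·f = 2π·5000 = 3.142e+04 rad/s.
Step 2 — Component impedances:
  Z1: Z = jωL = j·3.142e+04·0.00321 = 0 + j100.8 Ω
  Z2: Z = 1/(jωC) = -j/(ω·C) = 0 - j3.754 Ω
  Z3: Z = jωL = j·3.142e+04·0.0959 = 0 + j3013 Ω
Step 3 — With the output port shorted to ground, the output series arm Z2 runs from the junction to ground; the shunt arm Z3 also runs from the junction to ground. They appear in parallel: Z3 || Z2 = 0 - j3.758 Ω.
Step 4 — Series with input arm Z1: Z_in = Z1 + (Z3 || Z2) = 0 + j97.09 Ω = 97.09∠90.0° Ω.
Step 5 — Source phasor: V = 5∠-80.4° V = 0.8338 - j4.93 V.
Step 6 — Current: I = V / Z = -0.05078 - j0.008589 A = 0.0515∠-170.4° A.
Step 7 — Complex power: S = V·I* = 0 + j0.2575 VA.
Step 8 — Real power: P = Re(S) = 0 W.
Step 9 — Reactive power: Q = Im(S) = 0.2575 VAR.
Step 10 — Apparent power: |S| = 0.2575 VA.
Step 11 — Power factor: PF = P/|S| = 0 (lagging).

(a) P = 0 W  (b) Q = 0.2575 VAR  (c) S = 0.2575 VA  (d) PF = 0 (lagging)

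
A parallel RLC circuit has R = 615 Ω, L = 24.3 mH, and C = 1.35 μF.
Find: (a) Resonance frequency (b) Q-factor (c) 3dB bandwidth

Step 1 — Resonance: ω₀ = 1/√(LC) = 1/√(0.0243·1.35e-06) = 5521 rad/s.
Step 2 — f₀ = ω₀/(2π) = 878.7 Hz.
Step 3 — Parallel Q: Q = R/(ω₀L) = 615/(5521·0.0243) = 4.584.
Step 4 — Bandwidth: Δω = ω₀/Q = 1204 rad/s; BW = Δω/(2π) = 191.7 Hz.

(a) f₀ = 878.7 Hz  (b) Q = 4.584  (c) BW = 191.7 Hz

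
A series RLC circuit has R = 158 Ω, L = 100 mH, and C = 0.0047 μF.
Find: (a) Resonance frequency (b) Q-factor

Step 1 — Resonance condition Im(Z)=0 gives ω₀ = 1/√(LC).
Step 2 — ω₀ = 1/√(0.1·4.7e-09) = 4.613e+04 rad/s.
Step 3 — f₀ = ω₀/(2π) = 7341 Hz.
Step 4 — Series Q: Q = ω₀L/R = 4.613e+04·0.1/158 = 29.19.

(a) f₀ = 7341 Hz  (b) Q = 29.19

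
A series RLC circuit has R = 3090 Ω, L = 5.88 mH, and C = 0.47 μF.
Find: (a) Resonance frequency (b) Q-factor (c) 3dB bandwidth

Step 1 — Resonance condition Im(Z)=0 gives ω₀ = 1/√(LC).
Step 2 — ω₀ = 1/√(0.00588·4.7e-07) = 1.902e+04 rad/s.
Step 3 — f₀ = ω₀/(2π) = 3027 Hz.
Step 4 — Series Q: Q = ω₀L/R = 1.902e+04·0.00588/3090 = 0.0362.
Step 5 — 3dB bandwidth: Δω = ω₀/Q = 5.255e+05 rad/s; BW = Δω/(2π) = 8.364e+04 Hz.

(a) f₀ = 3027 Hz  (b) Q = 0.0362  (c) BW = 8.364e+04 Hz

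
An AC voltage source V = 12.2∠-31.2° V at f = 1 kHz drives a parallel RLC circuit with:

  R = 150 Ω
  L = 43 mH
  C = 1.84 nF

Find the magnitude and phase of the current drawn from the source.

Step 1 — Angular frequency: ω = 2π·f = 2π·1000 = 6283 rad/s.
Step 2 — Component impedances:
  R: Z = R = 150 Ω
  L: Z = jωL = j·6283·0.043 = 0 + j270.2 Ω
  C: Z = 1/(jωC) = -j/(ω·C) = 0 - j8.65e+04 Ω
Step 3 — Parallel combination: 1/Z_total = 1/R + 1/L + 1/C; Z_total = 114.8 + j63.55 Ω = 131.2∠29.0° Ω.
Step 4 — Source phasor: V = 12.2∠-31.2° V = 10.44 - j6.32 V.
Step 5 — Ohm's law: I = V / Z_total = (10.44 - j6.32) / (114.8 + j63.55) = 0.04625 - j0.08064 A.
Step 6 — Convert to polar: |I| = 0.09296 A, ∠I = -60.2°.

I = 0.09296∠-60.2° A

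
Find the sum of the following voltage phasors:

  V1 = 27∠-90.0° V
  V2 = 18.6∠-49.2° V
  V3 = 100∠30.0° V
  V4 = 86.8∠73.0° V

Step 1 — Convert each phasor to rectangular form:
  V1 = 27·(cos(-90.0°) + j·sin(-90.0°)) = 0 - j27 V
  V2 = 18.6·(cos(-49.2°) + j·sin(-49.2°)) = 12.15 - j14.08 V
  V3 = 100·(cos(30.0°) + j·sin(30.0°)) = 86.6 + j50 V
  V4 = 86.8·(cos(73.0°) + j·sin(73.0°)) = 25.38 + j83.01 V
Step 2 — Sum components: V_total = 124.1 + j91.93 V.
Step 3 — Convert to polar: |V_total| = 154.5 V, ∠V_total = 36.5°.

V_total = 154.5∠36.5° V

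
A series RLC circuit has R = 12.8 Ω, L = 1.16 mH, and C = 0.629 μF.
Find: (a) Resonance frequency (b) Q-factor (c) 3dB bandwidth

Step 1 — Resonance: ω₀ = 1/√(LC) = 1/√(0.00116·6.29e-07) = 3.702e+04 rad/s.
Step 2 — f₀ = ω₀/(2π) = 5892 Hz.
Step 3 — Series Q: Q = ω₀L/R = 3.702e+04·0.00116/12.8 = 3.355.
Step 4 — Bandwidth: Δω = ω₀/Q = 1.103e+04 rad/s; BW = Δω/(2π) = 1756 Hz.

(a) f₀ = 5892 Hz  (b) Q = 3.355  (c) BW = 1756 Hz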